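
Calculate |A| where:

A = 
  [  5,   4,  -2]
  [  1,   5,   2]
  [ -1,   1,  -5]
Cofactor expansion along row 1:
det(A) = (5)·((5)(-5) - (2)(1)) - (4)·((1)(-5) - (2)(-1)) + (-2)·((1)(1) - (5)(-1))
  = (5)(-27) - (4)(-3) + (-2)(6)
  = -135

det(A) = -135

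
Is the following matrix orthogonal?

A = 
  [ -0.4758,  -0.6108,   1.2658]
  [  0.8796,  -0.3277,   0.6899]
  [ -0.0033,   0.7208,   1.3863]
No

AᵀA = 
  [  1.0001,   0,   0]
  [  0,   1,   0]
  [  0,   0,   4]
≠ I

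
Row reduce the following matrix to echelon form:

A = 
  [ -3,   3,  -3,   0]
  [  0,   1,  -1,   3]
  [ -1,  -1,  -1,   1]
Row operations:
R3 → R3 - (1/3)·R1
R3 → R3 + (2)·R2

Resulting echelon form:
REF = 
  [ -3,   3,  -3,   0]
  [  0,   1,  -1,   3]
  [  0,   0,  -2,   7]

Rank = 3 (number of non-zero pivot rows).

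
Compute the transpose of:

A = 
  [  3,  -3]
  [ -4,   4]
Aᵀ = 
  [  3,  -4]
  [ -3,   4]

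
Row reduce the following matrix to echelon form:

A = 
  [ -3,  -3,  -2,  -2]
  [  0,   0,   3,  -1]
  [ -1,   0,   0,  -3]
Row operations:
R3 → R3 - (1/3)·R1
Swap R2 ↔ R3

Resulting echelon form:
REF = 
  [  -3,   -3,   -2,   -2]
  [   0,    1,  2/3, -7/3]
  [   0,    0,    3,   -1]

Rank = 3 (number of non-zero pivot rows).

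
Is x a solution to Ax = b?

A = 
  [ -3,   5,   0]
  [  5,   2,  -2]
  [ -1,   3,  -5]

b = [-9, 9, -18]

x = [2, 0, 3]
No

Ax = [-6, 4, -17] ≠ b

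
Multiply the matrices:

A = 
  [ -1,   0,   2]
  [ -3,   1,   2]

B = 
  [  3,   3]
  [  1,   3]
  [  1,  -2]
A is 2×3 and B is 3×2, so AB is 2×2. Each entry is (row of A)·(column of B):
AB[1,1] = (-1)(3) + (0)(1) + (2)(1) = -1
AB[1,2] = (-1)(3) + (0)(3) + (2)(-2) = -7
AB[2,1] = (-3)(3) + (1)(1) + (2)(1) = -6
AB[2,2] = (-3)(3) + (1)(3) + (2)(-2) = -10

AB = 
  [ -1,  -7]
  [ -6, -10]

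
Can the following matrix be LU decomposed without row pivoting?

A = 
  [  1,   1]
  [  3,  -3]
Yes.
A[1,1] = 1 ≠ 0, so Gaussian elimination proceeds without a row swap: multiplier ℓ₂₁ = (3)/(1) = 3, and U[2,2] = -3 - (3)(1) = -6.
L = 
  [  1,   0]
  [  3,   1]
U = 
  [  1,   1]
  [  0,  -6]
Check row 2 of LU: [(3)(1), (3)(1) + (-6)] = [3, -3] = row 2 of A ✓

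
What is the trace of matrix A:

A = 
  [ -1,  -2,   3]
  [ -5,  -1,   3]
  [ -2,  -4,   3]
1

tr(A) = -1 + -1 + 3 = 1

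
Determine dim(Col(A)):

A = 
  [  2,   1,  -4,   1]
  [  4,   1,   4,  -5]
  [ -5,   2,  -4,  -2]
dim(Col(A)) = 3

Row reduce:
R2 → R2 - (2)·R1
R3 → R3 + (5/2)·R1
R3 → R3 + (9/2)·R2
REF = 
  [  2,   1,  -4,   1]
  [  0,  -1,  12,  -7]
  [  0,   0,  40, -31]
Pivot columns: 1, 2, 3 → 3 pivots.
dim(Col(A)) = number of pivot columns = 3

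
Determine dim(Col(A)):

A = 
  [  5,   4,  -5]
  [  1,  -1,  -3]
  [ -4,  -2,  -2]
Row reduce:
R2 → R2 - (1/5)·R1
R3 → R3 + (4/5)·R1
R3 → R3 + (2/3)·R2
REF = 
  [    5,     4,    -5]
  [    0,  -9/5,    -2]
  [    0,     0, -22/3]
Pivot columns: 1, 2, 3 → 3 pivots.
dim(Col(A)) = number of pivot columns = 3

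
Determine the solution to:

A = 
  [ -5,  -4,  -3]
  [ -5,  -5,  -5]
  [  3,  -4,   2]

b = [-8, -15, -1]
Row reduce the augmented matrix [A|b]:
R2 → R2 - (1)·R1
R3 → R3 + (3/5)·R1
R3 → R3 - (32/5)·R2
REF = 
  [ -5,  -4,  -3,  -8]
  [  0,  -1,  -2,  -7]
  [  0,   0,  13,  39]

Back-substitution:
x₃ = 39 / 13 = 3
x₂ = (-7 - (-2)(3)) / (-1) = 1
x₁ = (-8 - (-4)(1) - (-3)(3)) / (-5) = -1

x = [-1, 1, 3]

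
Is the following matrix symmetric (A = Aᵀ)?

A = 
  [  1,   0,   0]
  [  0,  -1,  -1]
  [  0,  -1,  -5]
Yes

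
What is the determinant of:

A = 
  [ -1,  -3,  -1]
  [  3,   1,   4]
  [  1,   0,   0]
-11

Cofactor expansion along row 1:
det(A) = (-1)·((1)(0) - (4)(0)) - (-3)·((3)(0) - (4)(1)) + (-1)·((3)(0) - (1)(1))
  = (-1)(0) - (-3)(-4) + (-1)(-1)
  = -11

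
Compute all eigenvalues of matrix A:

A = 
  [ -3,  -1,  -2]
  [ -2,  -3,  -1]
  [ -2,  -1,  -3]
Characteristic polynomial: det(λI - A) = λ³ + 9λ² + 20λ + 12
Testing integer divisors of the constant term: p(-1) = 0, so (λ + 1) is a factor:
p(λ) = (λ + 1)(λ² + 8λ + 12)
λ² + 8λ + 12 = (λ + 6)(λ + 2)

λ = -1, -2, -6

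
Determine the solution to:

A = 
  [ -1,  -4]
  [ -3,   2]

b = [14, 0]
x = [-2, -3]

Row reduce the augmented matrix [A|b]:
R2 → R2 - (3)·R1
REF = 
  [ -1,  -4,  14]
  [  0,  14, -42]

Back-substitution:
x₂ = (-42) / 14 = -3
x₁ = (14 - (-4)(-3)) / (-1) = -2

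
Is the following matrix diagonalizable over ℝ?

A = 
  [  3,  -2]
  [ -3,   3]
Yes

tr(A) = 6, det(A) = 3
Characteristic polynomial: λ² - tr(A)λ + det(A) = λ² - 6λ + 3
λ² - 6λ + 3 = 0  ⇒  λ = (6 ± √((-6)² - 4·(3)))/2 = (6 ± √(24))/2
  = 3 + √6,  3 - √6
Eigenvalues: 3 + √6, 3 - √6  (≈ 5.449, 0.5505)
The two irrational eigenvalues are distinct (simple), so each has alg. mult. = geom. mult. = 1.
Sum of geometric multiplicities equals n, so A has n independent eigenvectors.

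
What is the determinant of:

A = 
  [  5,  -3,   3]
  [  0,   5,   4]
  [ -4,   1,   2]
138

Cofactor expansion along row 1:
det(A) = (5)·((5)(2) - (4)(1)) - (-3)·((0)(2) - (4)(-4)) + (3)·((0)(1) - (5)(-4))
  = (5)(6) - (-3)(16) + (3)(20)
  = 138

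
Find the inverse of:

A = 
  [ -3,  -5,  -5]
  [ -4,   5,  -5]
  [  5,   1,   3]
det(A) = (-3)·((5)(3) - (-5)(1)) - (-5)·((-4)(3) - (-5)(5)) + (-5)·((-4)(1) - (5)(5))
  = (-3)(20) - (-5)(13) + (-5)(-29)
  = 150
det(A) = 150 ≠ 0, so A is invertible.

Cofactors Cᵢⱼ = (-1)ⁱ⁺ʲ·Mᵢⱼ:
C = 
  [ 20, -13, -29]
  [ 10,  16, -22]
  [ 50,   5, -35]

adj(A) = Cᵀ:
adj(A) = 
  [ 20,  10,  50]
  [-13,  16,   5]
  [-29, -22, -35]

A⁻¹ = (1/150) · adj(A):
A⁻¹ = 
  [   2/15,    1/15,     1/3]
  [-13/150,    8/75,    1/30]
  [-29/150,  -11/75,   -7/30]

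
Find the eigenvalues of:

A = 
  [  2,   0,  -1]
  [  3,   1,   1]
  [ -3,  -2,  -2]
Characteristic polynomial: det(λI - A) = λ³ - λ² - 5λ - 3
Testing integer divisors of the constant term: p(-1) = 0, so (λ + 1) is a factor:
p(λ) = (λ + 1)(λ² - 2λ - 3)
λ² - 2λ - 3 = (λ + 1)(λ - 3)

λ = -1, 3, -1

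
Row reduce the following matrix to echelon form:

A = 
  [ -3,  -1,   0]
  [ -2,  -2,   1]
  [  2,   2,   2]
Row operations:
R2 → R2 - (2/3)·R1
R3 → R3 + (2/3)·R1
R3 → R3 + (1)·R2

Resulting echelon form:
REF = 
  [  -3,   -1,    0]
  [   0, -4/3,    1]
  [   0,    0,    3]

Rank = 3 (number of non-zero pivot rows).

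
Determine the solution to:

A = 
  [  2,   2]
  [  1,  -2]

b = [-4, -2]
x = [-2, 0]

Row reduce the augmented matrix [A|b]:
R2 → R2 - (1/2)·R1
REF = 
  [  2,   2,  -4]
  [  0,  -3,   0]

Back-substitution:
x₂ = 0 / (-3) = 0
x₁ = (-4 - (2)(0)) / 2 = -2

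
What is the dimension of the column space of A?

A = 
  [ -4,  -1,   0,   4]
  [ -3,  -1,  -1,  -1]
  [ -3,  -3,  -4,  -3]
Row reduce:
R2 → R2 - (3/4)·R1
R3 → R3 - (3/4)·R1
R3 → R3 - (9)·R2
REF = 
  [  -4,   -1,    0,    4]
  [   0, -1/4,   -1,   -4]
  [   0,    0,    5,   30]
Pivot columns: 1, 2, 3 → 3 pivots.
dim(Col(A)) = number of pivot columns = 3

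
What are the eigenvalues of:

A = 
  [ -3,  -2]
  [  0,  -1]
tr(A) = -4, det(A) = 3
Characteristic polynomial: λ² - tr(A)λ + det(A) = λ² + 4λ + 3
λ² + 4λ + 3 = (λ + 3)(λ + 1)

λ = -1, -3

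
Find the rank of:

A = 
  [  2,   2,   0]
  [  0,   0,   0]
rank(A) = 1

Row reduce:
(no row operations needed)
REF = 
  [  2,   2,   0]
  [  0,   0,   0]
Pivot columns: 1 → 1 pivot.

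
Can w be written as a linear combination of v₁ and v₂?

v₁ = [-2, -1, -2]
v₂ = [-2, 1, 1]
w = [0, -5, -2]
No

Form the augmented matrix and row-reduce:
[v₁|v₂|w] = 
  [ -2,  -2,   0]
  [ -1,   1,  -5]
  [ -2,   1,  -2]
R2 → R2 - (1/2)·R1
R3 → R3 - (1)·R1
R3 → R3 - (3/2)·R2
REF = 
  [  -2,   -2,    0]
  [   0,    2,   -5]
  [   0,    0, 11/2]

Row 3 reads [0 0 | 11/2], i.e. 0 = 11/2, so the system is inconsistent and w ∉ span{v₁, v₂}.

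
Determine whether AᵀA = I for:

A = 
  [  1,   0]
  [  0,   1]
Yes

AᵀA = 
  [  1,   0]
  [  0,   1]
= I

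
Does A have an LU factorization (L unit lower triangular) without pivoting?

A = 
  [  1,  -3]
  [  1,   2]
Yes.
A[1,1] = 1 ≠ 0, so Gaussian elimination proceeds without a row swap: multiplier ℓ₂₁ = (1)/(1) = 1, and U[2,2] = 2 - (1)(-3) = 5.
L = 
  [  1,   0]
  [  1,   1]
U = 
  [  1,  -3]
  [  0,   5]
Check row 2 of LU: [(1)(1), (1)(-3) + 5] = [1, 2] = row 2 of A ✓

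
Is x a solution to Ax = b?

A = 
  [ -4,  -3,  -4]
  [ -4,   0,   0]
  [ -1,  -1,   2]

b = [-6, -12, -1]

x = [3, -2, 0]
Yes

Ax = [-6, -12, -1] = b ✓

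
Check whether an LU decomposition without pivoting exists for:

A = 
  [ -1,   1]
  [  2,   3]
Yes.
A[1,1] = -1 ≠ 0, so Gaussian elimination proceeds without a row swap: multiplier ℓ₂₁ = (2)/(-1) = -2, and U[2,2] = 3 - (-2)(1) = 5.
L = 
  [  1,   0]
  [ -2,   1]
U = 
  [ -1,   1]
  [  0,   5]
Check row 2 of LU: [(-2)(-1), (-2)(1) + 5] = [2, 3] = row 2 of A ✓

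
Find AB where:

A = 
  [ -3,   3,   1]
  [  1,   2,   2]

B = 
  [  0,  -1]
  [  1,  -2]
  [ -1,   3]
AB = 
  [  2,   0]
  [  0,   1]

A is 2×3 and B is 3×2, so AB is 2×2. Each entry is (row of A)·(column of B):
AB[1,1] = (-3)(0) + (3)(1) + (1)(-1) = 2
AB[1,2] = (-3)(-1) + (3)(-2) + (1)(3) = 0
AB[2,1] = (1)(0) + (2)(1) + (2)(-1) = 0
AB[2,2] = (1)(-1) + (2)(-2) + (2)(3) = 1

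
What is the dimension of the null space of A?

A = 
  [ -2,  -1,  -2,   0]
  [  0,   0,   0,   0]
nullity(A) = 3

Row reduce:
(no row operations needed)
REF = 
  [ -2,  -1,  -2,   0]
  [  0,   0,   0,   0]
Pivot columns: 1 → 1 pivot.
rank(A) = 1, so nullity(A) = 4 - 1 = 3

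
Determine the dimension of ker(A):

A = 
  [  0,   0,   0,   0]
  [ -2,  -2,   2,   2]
nullity(A) = 3

Row reduce:
Swap R1 ↔ R2
REF = 
  [ -2,  -2,   2,   2]
  [  0,   0,   0,   0]
Pivot columns: 1 → 1 pivot.
rank(A) = 1, so nullity(A) = 4 - 1 = 3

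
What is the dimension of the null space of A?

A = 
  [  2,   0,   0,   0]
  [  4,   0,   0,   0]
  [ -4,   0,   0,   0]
nullity(A) = 3

Row reduce:
R2 → R2 - (2)·R1
R3 → R3 + (2)·R1
REF = 
  [  2,   0,   0,   0]
  [  0,   0,   0,   0]
  [  0,   0,   0,   0]
Pivot columns: 1 → 1 pivot.
rank(A) = 1, so nullity(A) = 4 - 1 = 3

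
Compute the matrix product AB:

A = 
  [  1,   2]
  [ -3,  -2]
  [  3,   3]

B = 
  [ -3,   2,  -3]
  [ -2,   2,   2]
A is 3×2 and B is 2×3, so AB is 3×3. Each entry is (row of A)·(column of B):
AB[1,1] = (1)(-3) + (2)(-2) = -7
AB[1,2] = (1)(2) + (2)(2) = 6
AB[1,3] = (1)(-3) + (2)(2) = 1
AB[2,1] = (-3)(-3) + (-2)(-2) = 13
AB[2,2] = (-3)(2) + (-2)(2) = -10
AB[2,3] = (-3)(-3) + (-2)(2) = 5
AB[3,1] = (3)(-3) + (3)(-2) = -15
AB[3,2] = (3)(2) + (3)(2) = 12
AB[3,3] = (3)(-3) + (3)(2) = -3

AB = 
  [ -7,   6,   1]
  [ 13, -10,   5]
  [-15,  12,  -3]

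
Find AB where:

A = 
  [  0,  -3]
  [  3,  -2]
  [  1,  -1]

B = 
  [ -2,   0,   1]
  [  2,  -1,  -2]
AB = 
  [ -6,   3,   6]
  [-10,   2,   7]
  [ -4,   1,   3]

A is 3×2 and B is 2×3, so AB is 3×3. Each entry is (row of A)·(column of B):
AB[1,1] = (0)(-2) + (-3)(2) = -6
AB[1,2] = (0)(0) + (-3)(-1) = 3
AB[1,3] = (0)(1) + (-3)(-2) = 6
AB[2,1] = (3)(-2) + (-2)(2) = -10
AB[2,2] = (3)(0) + (-2)(-1) = 2
AB[2,3] = (3)(1) + (-2)(-2) = 7
AB[3,1] = (1)(-2) + (-1)(2) = -4
AB[3,2] = (1)(0) + (-1)(-1) = 1
AB[3,3] = (1)(1) + (-1)(-2) = 3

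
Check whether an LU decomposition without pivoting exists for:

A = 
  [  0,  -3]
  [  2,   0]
No.
A[1,1] = 0 but A[2,1] = 2 ≠ 0. Any LU with L unit lower triangular has (LU)[1,1] = U[1,1] and (LU)[2,1] = L[2,1]·U[1,1]; matching A forces U[1,1] = 0, which then forces (LU)[2,1] = 0 ≠ 2. A row swap (pivoting) is required.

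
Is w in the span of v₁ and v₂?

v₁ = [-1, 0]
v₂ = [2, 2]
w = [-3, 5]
Yes

Form the augmented matrix and row-reduce:
[v₁|v₂|w] = 
  [ -1,   2,  -3]
  [  0,   2,   5]
(already in echelon form — no row operations needed)

No row of the form [0 0 | nonzero], so the system is consistent. Back-substitution gives c₁ = 8, c₂ = 5/2: w = (8)·v₁ + (5/2)·v₂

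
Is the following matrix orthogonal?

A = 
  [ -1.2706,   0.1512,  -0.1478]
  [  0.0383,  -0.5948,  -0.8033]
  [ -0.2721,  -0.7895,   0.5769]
No

AᵀA = 
  [  1.6899,  -0.0001,   0.0001]
  [ -0.0001,   1,   0]
  [  0.0001,   0,   0.9999]
≠ I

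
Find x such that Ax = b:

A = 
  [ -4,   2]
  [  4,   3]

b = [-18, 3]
x = [3, -3]

Row reduce the augmented matrix [A|b]:
R2 → R2 + (1)·R1
REF = 
  [ -4,   2, -18]
  [  0,   5, -15]

Back-substitution:
x₂ = (-15) / 5 = -3
x₁ = (-18 - (2)(-3)) / (-4) = 3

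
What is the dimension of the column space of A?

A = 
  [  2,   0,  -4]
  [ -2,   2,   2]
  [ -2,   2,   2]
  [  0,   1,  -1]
Row reduce:
R2 → R2 + (1)·R1
R3 → R3 + (1)·R1
R3 → R3 - (1)·R2
R4 → R4 - (1/2)·R2
REF = 
  [  2,   0,  -4]
  [  0,   2,  -2]
  [  0,   0,   0]
  [  0,   0,   0]
Pivot columns: 1, 2 → 2 pivots.
dim(Col(A)) = number of pivot columns = 2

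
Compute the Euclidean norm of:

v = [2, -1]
2.236

||v||₂ = √((2)² + (-1)²) = √5 = 2.236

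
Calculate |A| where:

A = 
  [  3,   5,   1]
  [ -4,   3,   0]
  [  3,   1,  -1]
-42

Cofactor expansion along row 1:
det(A) = (3)·((3)(-1) - (0)(1)) - (5)·((-4)(-1) - (0)(3)) + (1)·((-4)(1) - (3)(3))
  = (3)(-3) - (5)(4) + (1)(-13)
  = -42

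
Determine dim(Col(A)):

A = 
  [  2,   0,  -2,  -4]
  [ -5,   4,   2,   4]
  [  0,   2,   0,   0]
dim(Col(A)) = 3

Row reduce:
R2 → R2 + (5/2)·R1
R3 → R3 - (1/2)·R2
REF = 
  [  2,   0,  -2,  -4]
  [  0,   4,  -3,  -6]
  [  0,   0, 3/2,   3]
Pivot columns: 1, 2, 3 → 3 pivots.
dim(Col(A)) = number of pivot columns = 3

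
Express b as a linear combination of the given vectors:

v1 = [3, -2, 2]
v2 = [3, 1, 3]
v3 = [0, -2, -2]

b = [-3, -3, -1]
c1 = 2, c2 = -3, c3 = -2

b = 2·v1 + -3·v2 + -2·v3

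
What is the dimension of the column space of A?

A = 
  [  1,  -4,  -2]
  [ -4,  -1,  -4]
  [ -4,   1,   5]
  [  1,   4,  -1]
Row reduce:
R2 → R2 + (4)·R1
R3 → R3 + (4)·R1
R4 → R4 - (1)·R1
R3 → R3 - (15/17)·R2
R4 → R4 + (8/17)·R2
R4 → R4 + (79/129)·R3
REF = 
  [     1,     -4,     -2]
  [     0,    -17,    -12]
  [     0,      0, 129/17]
  [     0,      0,      0]
Pivot columns: 1, 2, 3 → 3 pivots.
dim(Col(A)) = number of pivot columns = 3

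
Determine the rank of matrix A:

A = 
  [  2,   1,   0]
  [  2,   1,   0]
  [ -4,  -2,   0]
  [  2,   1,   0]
rank(A) = 1

Row reduce:
R2 → R2 - (1)·R1
R3 → R3 + (2)·R1
R4 → R4 - (1)·R1
REF = 
  [  2,   1,   0]
  [  0,   0,   0]
  [  0,   0,   0]
  [  0,   0,   0]
Pivot columns: 1 → 1 pivot.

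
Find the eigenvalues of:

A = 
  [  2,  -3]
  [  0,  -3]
tr(A) = -1, det(A) = -6
Characteristic polynomial: λ² - tr(A)λ + det(A) = λ² + λ - 6
λ² + λ - 6 = (λ + 3)(λ - 2)

λ = 2, -3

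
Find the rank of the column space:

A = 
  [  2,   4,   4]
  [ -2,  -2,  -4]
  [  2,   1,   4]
Row reduce:
R2 → R2 + (1)·R1
R3 → R3 - (1)·R1
R3 → R3 + (3/2)·R2
REF = 
  [  2,   4,   4]
  [  0,   2,   0]
  [  0,   0,   0]
Pivot columns: 1, 2 → 2 pivots.
dim(Col(A)) = number of pivot columns = 2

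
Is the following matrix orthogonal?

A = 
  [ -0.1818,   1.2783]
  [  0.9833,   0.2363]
No

AᵀA = 
  [  0.9999,   0]
  [  0,   1.6899]
≠ I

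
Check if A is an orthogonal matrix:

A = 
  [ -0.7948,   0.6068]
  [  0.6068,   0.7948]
Yes

AᵀA = 
  [  0.9999,   0]
  [  0,   0.9999]
≈ I (equal to I up to the 4-dp rounding of the entries)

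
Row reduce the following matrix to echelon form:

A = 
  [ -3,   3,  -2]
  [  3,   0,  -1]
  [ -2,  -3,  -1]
Row operations:
R2 → R2 + (1)·R1
R3 → R3 - (2/3)·R1
R3 → R3 + (5/3)·R2

Resulting echelon form:
REF = 
  [   -3,     3,    -2]
  [    0,     3,    -3]
  [    0,     0, -14/3]

Rank = 3 (number of non-zero pivot rows).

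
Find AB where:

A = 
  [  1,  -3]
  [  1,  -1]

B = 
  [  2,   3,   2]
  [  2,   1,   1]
A is 2×2 and B is 2×3, so AB is 2×3. Each entry is (row of A)·(column of B):
AB[1,1] = (1)(2) + (-3)(2) = -4
AB[1,2] = (1)(3) + (-3)(1) = 0
AB[1,3] = (1)(2) + (-3)(1) = -1
AB[2,1] = (1)(2) + (-1)(2) = 0
AB[2,2] = (1)(3) + (-1)(1) = 2
AB[2,3] = (1)(2) + (-1)(1) = 1

AB = 
  [ -4,   0,  -1]
  [  0,   2,   1]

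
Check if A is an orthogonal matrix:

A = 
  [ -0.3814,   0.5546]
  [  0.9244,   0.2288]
No

AᵀA = 
  [  1,   0]
  [  0,   0.3599]
≠ I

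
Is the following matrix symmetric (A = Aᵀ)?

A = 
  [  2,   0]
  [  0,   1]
Yes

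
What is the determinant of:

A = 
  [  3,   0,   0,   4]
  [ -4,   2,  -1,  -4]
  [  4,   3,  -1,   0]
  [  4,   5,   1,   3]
Cofactor expansion along row 1: det(A) = a₁₁M₁₁ - a₁₂M₁₂ + a₁₃M₁₃ - a₁₄M₁₄

M₁₁ = det[[2, -1, -4]; [3, -1, 0]; [5, 1, 3]]
  = (2)·((-1)(3) - (0)(1)) - (-1)·((3)(3) - (0)(5)) + (-4)·((3)(1) - (-1)(5))
  = (2)(-3) - (-1)(9) + (-4)(8)
  = -29
M₁₂ = det[[-4, -1, -4]; [4, -1, 0]; [4, 1, 3]]
  = (-4)·((-1)(3) - (0)(1)) - (-1)·((4)(3) - (0)(4)) + (-4)·((4)(1) - (-1)(4))
  = (-4)(-3) - (-1)(12) + (-4)(8)
  = -8
M₁₃ = det[[-4, 2, -4]; [4, 3, 0]; [4, 5, 3]]
  = (-4)·((3)(3) - (0)(5)) - (2)·((4)(3) - (0)(4)) + (-4)·((4)(5) - (3)(4))
  = (-4)(9) - (2)(12) + (-4)(8)
  = -92
M₁₄ = det[[-4, 2, -1]; [4, 3, -1]; [4, 5, 1]]
  = (-4)·((3)(1) - (-1)(5)) - (2)·((4)(1) - (-1)(4)) + (-1)·((4)(5) - (3)(4))
  = (-4)(8) - (2)(8) + (-1)(8)
  = -56

det(A) = (3)(-29) - (0)(-8) + (0)(-92) - (4)(-56) = 137

det(A) = 137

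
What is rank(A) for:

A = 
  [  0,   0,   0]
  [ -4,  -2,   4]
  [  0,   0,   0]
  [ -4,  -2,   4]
Row reduce:
Swap R1 ↔ R2
R4 → R4 - (1)·R1
REF = 
  [ -4,  -2,   4]
  [  0,   0,   0]
  [  0,   0,   0]
  [  0,   0,   0]
Pivot columns: 1 → 1 pivot.

rank(A) = 1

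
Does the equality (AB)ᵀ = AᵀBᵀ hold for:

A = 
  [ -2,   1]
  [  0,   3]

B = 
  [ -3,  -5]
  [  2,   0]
No

(AB)ᵀ = 
  [  8,   6]
  [ 10,   0]

AᵀBᵀ = 
  [  6,  -4]
  [-18,   2]

The two matrices differ, so (AB)ᵀ ≠ AᵀBᵀ in general. The correct identity is (AB)ᵀ = BᵀAᵀ.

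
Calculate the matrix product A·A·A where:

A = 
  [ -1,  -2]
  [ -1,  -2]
A² = A·A:
A²[1,1] = (-1)(-1) + (-2)(-1) = 3
A²[1,2] = (-1)(-2) + (-2)(-2) = 6
A²[2,1] = (-1)(-1) + (-2)(-1) = 3
A²[2,2] = (-1)(-2) + (-2)(-2) = 6
A² = 
  [  3,   6]
  [  3,   6]

A^3 = A^2·A:
A^3[1,1] = (3)(-1) + (6)(-1) = -9
A^3[1,2] = (3)(-2) + (6)(-2) = -18
A^3[2,1] = (3)(-1) + (6)(-1) = -9
A^3[2,2] = (3)(-2) + (6)(-2) = -18
A^3 = 
  [ -9, -18]
  [ -9, -18]

Therefore
A^3 = 
  [ -9, -18]
  [ -9, -18]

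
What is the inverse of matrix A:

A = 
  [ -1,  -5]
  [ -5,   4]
det(A) = (-1)(4) - (-5)(-5) = -29
For a 2×2 matrix, A⁻¹ = (1/det(A)) · [[d, -b], [-c, a]]
    = (-1/29) · [[4, 5], [5, -1]]

A⁻¹ = 
  [-4/29, -5/29]
  [-5/29,  1/29]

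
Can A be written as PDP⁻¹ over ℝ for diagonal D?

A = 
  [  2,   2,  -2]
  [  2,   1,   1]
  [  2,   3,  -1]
No

Characteristic polynomial: det(λI - A) = λ³ - 2λ² - 4λ + 8
Testing integer divisors of the constant term: p(-2) = 0, so (λ + 2) is a factor:
p(λ) = (λ + 2)(λ² - 4λ + 4)
λ² - 4λ + 4 = (λ - 2)²
Eigenvalues: -2, 2, 2
λ=-2: alg. mult. = 1, geom. mult. = 3 - rank(A - (-2)I) = 3 - 2 = 1
λ=2: alg. mult. = 2, geom. mult. = 3 - rank(A - (2)I) = 3 - 2 = 1
Sum of geometric multiplicities = 2 < n = 3, so there aren't enough independent eigenvectors.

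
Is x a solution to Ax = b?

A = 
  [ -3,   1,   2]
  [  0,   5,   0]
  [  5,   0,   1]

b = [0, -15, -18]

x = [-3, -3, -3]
Yes

Ax = [0, -15, -18] = b ✓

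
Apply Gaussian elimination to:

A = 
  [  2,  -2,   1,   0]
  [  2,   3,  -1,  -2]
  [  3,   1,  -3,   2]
Row operations:
R2 → R2 - (1)·R1
R3 → R3 - (3/2)·R1
R3 → R3 - (4/5)·R2

Resulting echelon form:
REF = 
  [     2,     -2,      1,      0]
  [     0,      5,     -2,     -2]
  [     0,      0, -29/10,   18/5]

Rank = 3 (number of non-zero pivot rows).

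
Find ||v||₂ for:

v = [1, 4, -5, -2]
6.782

||v||₂ = √((1)² + (4)² + (-5)² + (-2)²) = √46 = 6.782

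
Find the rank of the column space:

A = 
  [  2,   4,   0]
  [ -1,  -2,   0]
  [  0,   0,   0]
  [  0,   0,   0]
Row reduce:
R2 → R2 + (1/2)·R1
REF = 
  [  2,   4,   0]
  [  0,   0,   0]
  [  0,   0,   0]
  [  0,   0,   0]
Pivot columns: 1 → 1 pivot.
dim(Col(A)) = number of pivot columns = 1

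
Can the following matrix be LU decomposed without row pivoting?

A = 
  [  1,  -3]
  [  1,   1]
Yes.
A[1,1] = 1 ≠ 0, so Gaussian elimination proceeds without a row swap: multiplier ℓ₂₁ = (1)/(1) = 1, and U[2,2] = 1 - (1)(-3) = 4.
L = 
  [  1,   0]
  [  1,   1]
U = 
  [  1,  -3]
  [  0,   4]
Check row 2 of LU: [(1)(1), (1)(-3) + 4] = [1, 1] = row 2 of A ✓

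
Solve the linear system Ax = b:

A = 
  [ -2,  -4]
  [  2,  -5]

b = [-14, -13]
x = [1, 3]

Row reduce the augmented matrix [A|b]:
R2 → R2 + (1)·R1
REF = 
  [ -2,  -4, -14]
  [  0,  -9, -27]

Back-substitution:
x₂ = (-27) / (-9) = 3
x₁ = (-14 - (-4)(3)) / (-2) = 1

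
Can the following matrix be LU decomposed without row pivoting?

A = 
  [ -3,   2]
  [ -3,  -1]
Yes.
A[1,1] = -3 ≠ 0, so Gaussian elimination proceeds without a row swap: multiplier ℓ₂₁ = (-3)/(-3) = 1, and U[2,2] = -1 - (1)(2) = -3.
L = 
  [  1,   0]
  [  1,   1]
U = 
  [ -3,   2]
  [  0,  -3]
Check row 2 of LU: [(1)(-3), (1)(2) + (-3)] = [-3, -1] = row 2 of A ✓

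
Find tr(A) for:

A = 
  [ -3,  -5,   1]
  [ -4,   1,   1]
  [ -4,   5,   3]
1

tr(A) = -3 + 1 + 3 = 1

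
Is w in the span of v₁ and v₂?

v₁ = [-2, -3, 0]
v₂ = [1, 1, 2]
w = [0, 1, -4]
Yes

Form the augmented matrix and row-reduce:
[v₁|v₂|w] = 
  [ -2,   1,   0]
  [ -3,   1,   1]
  [  0,   2,  -4]
R2 → R2 - (3/2)·R1
R3 → R3 + (4)·R2
REF = 
  [  -2,    1,    0]
  [   0, -1/2,    1]
  [   0,    0,    0]

No row of the form [0 0 | nonzero], so the system is consistent. Back-substitution gives c₁ = -1, c₂ = -2: w = (-1)·v₁ + (-2)·v₂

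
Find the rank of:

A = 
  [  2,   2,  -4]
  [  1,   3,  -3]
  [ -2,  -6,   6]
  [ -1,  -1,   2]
Row reduce:
R2 → R2 - (1/2)·R1
R3 → R3 + (1)·R1
R4 → R4 + (1/2)·R1
R3 → R3 + (2)·R2
REF = 
  [  2,   2,  -4]
  [  0,   2,  -1]
  [  0,   0,   0]
  [  0,   0,   0]
Pivot columns: 1, 2 → 2 pivots.

rank(A) = 2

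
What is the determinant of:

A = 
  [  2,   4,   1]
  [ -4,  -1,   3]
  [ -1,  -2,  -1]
-7

Cofactor expansion along row 1:
det(A) = (2)·((-1)(-1) - (3)(-2)) - (4)·((-4)(-1) - (3)(-1)) + (1)·((-4)(-2) - (-1)(-1))
  = (2)(7) - (4)(7) + (1)(7)
  = -7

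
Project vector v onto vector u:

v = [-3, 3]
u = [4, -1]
proj_u(v) = [-60/17, 15/17]

v·u = (-3)(4) + (3)(-1) = -15
u·u = (4)² + (-1)² = 17
proj_u(v) = (v·u / u·u) × u = (-15/17) × u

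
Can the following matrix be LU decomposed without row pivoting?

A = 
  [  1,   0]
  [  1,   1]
Yes.
A[1,1] = 1 ≠ 0, so Gaussian elimination proceeds without a row swap: multiplier ℓ₂₁ = (1)/(1) = 1, and U[2,2] = 1 - (1)(0) = 1.
L = 
  [  1,   0]
  [  1,   1]
U = 
  [  1,   0]
  [  0,   1]
Check row 2 of LU: [(1)(1), (1)(0) + 1] = [1, 1] = row 2 of A ✓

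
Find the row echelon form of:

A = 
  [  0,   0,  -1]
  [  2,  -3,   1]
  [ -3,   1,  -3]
Row operations:
Swap R1 ↔ R2
R3 → R3 + (3/2)·R1
Swap R2 ↔ R3

Resulting echelon form:
REF = 
  [   2,   -3,    1]
  [   0, -7/2, -3/2]
  [   0,    0,   -1]

Rank = 3 (number of non-zero pivot rows).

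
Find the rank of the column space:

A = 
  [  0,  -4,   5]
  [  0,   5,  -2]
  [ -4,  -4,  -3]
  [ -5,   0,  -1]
Row reduce:
Swap R1 ↔ R3
R4 → R4 - (5/4)·R1
R3 → R3 + (4/5)·R2
R4 → R4 - (1)·R2
R4 → R4 - (95/68)·R3
REF = 
  [  -4,   -4,   -3]
  [   0,    5,   -2]
  [   0,    0, 17/5]
  [   0,    0,    0]
Pivot columns: 1, 2, 3 → 3 pivots.
dim(Col(A)) = number of pivot columns = 3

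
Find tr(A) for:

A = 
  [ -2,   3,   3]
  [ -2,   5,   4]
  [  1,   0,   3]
6

tr(A) = -2 + 5 + 3 = 6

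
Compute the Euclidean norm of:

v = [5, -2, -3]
6.164

||v||₂ = √((5)² + (-2)² + (-3)²) = √38 = 6.164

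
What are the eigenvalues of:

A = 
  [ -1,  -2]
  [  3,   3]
tr(A) = 2, det(A) = 3
Characteristic polynomial: λ² - tr(A)λ + det(A) = λ² - 2λ + 3
λ² - 2λ + 3 = 0  ⇒  λ = (2 ± √((-2)² - 4·(3)))/2 = (2 ± √(-8))/2
  = 1 + i√2,  1 - i√2

λ = 1 + i√2, 1 - i√2  (≈ 1 + 1.414i, 1 - 1.414i)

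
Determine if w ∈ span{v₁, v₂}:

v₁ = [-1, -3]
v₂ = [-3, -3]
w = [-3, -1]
Yes

Form the augmented matrix and row-reduce:
[v₁|v₂|w] = 
  [ -1,  -3,  -3]
  [ -3,  -3,  -1]
R2 → R2 - (3)·R1
REF = 
  [ -1,  -3,  -3]
  [  0,   6,   8]

No row of the form [0 0 | nonzero], so the system is consistent. Back-substitution gives c₁ = -1, c₂ = 4/3: w = (-1)·v₁ + (4/3)·v₂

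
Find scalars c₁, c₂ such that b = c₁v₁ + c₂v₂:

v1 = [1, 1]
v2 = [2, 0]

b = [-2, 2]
c1 = 2, c2 = -2

b = 2·v1 + -2·v2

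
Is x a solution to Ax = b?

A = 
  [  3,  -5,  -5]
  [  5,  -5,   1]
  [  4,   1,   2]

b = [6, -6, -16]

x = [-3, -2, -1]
Yes

Ax = [6, -6, -16] = b ✓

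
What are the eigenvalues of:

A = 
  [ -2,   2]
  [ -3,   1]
tr(A) = -1, det(A) = 4
Characteristic polynomial: λ² - tr(A)λ + det(A) = λ² + λ + 4
λ² + λ + 4 = 0  ⇒  λ = (-1 ± √((1)² - 4·(4)))/2 = (-1 ± √(-15))/2
  = (-1 + i√15)/2,  (-1 - i√15)/2

λ = (-1 + i√15)/2, (-1 - i√15)/2  (≈ -0.5 + 1.936i, -0.5 - 1.936i)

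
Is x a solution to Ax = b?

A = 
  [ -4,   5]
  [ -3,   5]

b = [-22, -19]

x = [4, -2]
No

Ax = [-26, -22] ≠ b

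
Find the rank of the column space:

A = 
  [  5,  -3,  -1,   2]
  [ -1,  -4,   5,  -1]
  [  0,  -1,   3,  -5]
Row reduce:
R2 → R2 + (1/5)·R1
R3 → R3 - (5/23)·R2
REF = 
  [      5,      -3,      -1,       2]
  [      0,   -23/5,    24/5,    -3/5]
  [      0,       0,   45/23, -112/23]
Pivot columns: 1, 2, 3 → 3 pivots.
dim(Col(A)) = number of pivot columns = 3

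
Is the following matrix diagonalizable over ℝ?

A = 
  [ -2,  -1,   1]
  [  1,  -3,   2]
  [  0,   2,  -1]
Yes

Characteristic polynomial: det(λI - A) = λ³ + 6λ² + 8λ - 3
Testing integer divisors of the constant term: p(-3) = 0, so (λ + 3) is a factor:
p(λ) = (λ + 3)(λ² + 3λ - 1)
λ² + 3λ - 1 = 0  ⇒  λ = (-3 ± √((3)² - 4·(-1)))/2 = (-3 ± √(13))/2
  = (-3 + √13)/2,  (-3 - √13)/2
Eigenvalues: -3, (-3 + √13)/2, (-3 - √13)/2  (≈ -3, 0.3028, -3.303)
The two irrational eigenvalues are distinct (simple), so each has alg. mult. = geom. mult. = 1.
λ=-3: alg. mult. = 1, geom. mult. = 3 - rank(A - (-3)I) = 3 - 2 = 1
Sum of geometric multiplicities equals n, so A has n independent eigenvectors.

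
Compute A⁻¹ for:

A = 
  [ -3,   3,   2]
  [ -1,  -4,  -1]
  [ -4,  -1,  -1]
det(A) = (-3)·((-4)(-1) - (-1)(-1)) - (3)·((-1)(-1) - (-1)(-4)) + (2)·((-1)(-1) - (-4)(-4))
  = (-3)(3) - (3)(-3) + (2)(-15)
  = -30
det(A) = -30 ≠ 0, so A is invertible.

Cofactors Cᵢⱼ = (-1)ⁱ⁺ʲ·Mᵢⱼ:
C = 
  [  3,   3, -15]
  [  1,  11, -15]
  [  5,  -5,  15]

adj(A) = Cᵀ:
adj(A) = 
  [  3,   1,   5]
  [  3,  11,  -5]
  [-15, -15,  15]

A⁻¹ = (-1/30) · adj(A):
A⁻¹ = 
  [ -1/10,  -1/30,   -1/6]
  [ -1/10, -11/30,    1/6]
  [   1/2,    1/2,   -1/2]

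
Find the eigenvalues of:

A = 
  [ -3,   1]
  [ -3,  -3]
λ = -3 + i√3, -3 - i√3  (≈ -3 + 1.732i, -3 - 1.732i)

tr(A) = -6, det(A) = 12
Characteristic polynomial: λ² - tr(A)λ + det(A) = λ² + 6λ + 12
λ² + 6λ + 12 = 0  ⇒  λ = (-6 ± √((6)² - 4·(12)))/2 = (-6 ± √(-12))/2
  = -3 + i√3,  -3 - i√3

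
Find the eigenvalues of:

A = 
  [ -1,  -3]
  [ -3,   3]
tr(A) = 2, det(A) = -12
Characteristic polynomial: λ² - tr(A)λ + det(A) = λ² - 2λ - 12
λ² - 2λ - 12 = 0  ⇒  λ = (2 ± √((-2)² - 4·(-12)))/2 = (2 ± √(52))/2
  = 1 + √13,  1 - √13

λ = 1 + √13, 1 - √13  (≈ 4.606, -2.606)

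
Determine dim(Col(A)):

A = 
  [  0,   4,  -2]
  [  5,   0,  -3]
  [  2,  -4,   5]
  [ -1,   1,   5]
Row reduce:
Swap R1 ↔ R2
R3 → R3 - (2/5)·R1
R4 → R4 + (1/5)·R1
R3 → R3 + (1)·R2
R4 → R4 - (1/4)·R2
R4 → R4 - (7/6)·R3
REF = 
  [   5,    0,   -3]
  [   0,    4,   -2]
  [   0,    0, 21/5]
  [   0,    0,    0]
Pivot columns: 1, 2, 3 → 3 pivots.
dim(Col(A)) = number of pivot columns = 3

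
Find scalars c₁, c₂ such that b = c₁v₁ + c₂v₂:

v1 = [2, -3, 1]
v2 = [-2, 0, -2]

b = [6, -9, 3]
c1 = 3, c2 = 0

b = 3·v1 + 0·v2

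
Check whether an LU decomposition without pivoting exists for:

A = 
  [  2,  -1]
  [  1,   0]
Yes.
A[1,1] = 2 ≠ 0, so Gaussian elimination proceeds without a row swap: multiplier ℓ₂₁ = (1)/(2) = 1/2, and U[2,2] = 0 - (1/2)(-1) = 1/2.
L = 
  [  1,   0]
  [1/2,   1]
U = 
  [  2,  -1]
  [  0, 1/2]
Check row 2 of LU: [(1/2)(2), (1/2)(-1) + (1/2)] = [1, 0] = row 2 of A ✓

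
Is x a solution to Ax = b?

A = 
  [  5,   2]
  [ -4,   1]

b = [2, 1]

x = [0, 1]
Yes

Ax = [2, 1] = b ✓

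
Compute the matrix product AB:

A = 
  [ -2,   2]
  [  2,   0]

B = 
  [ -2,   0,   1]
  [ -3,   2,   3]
A is 2×2 and B is 2×3, so AB is 2×3. Each entry is (row of A)·(column of B):
AB[1,1] = (-2)(-2) + (2)(-3) = -2
AB[1,2] = (-2)(0) + (2)(2) = 4
AB[1,3] = (-2)(1) + (2)(3) = 4
AB[2,1] = (2)(-2) + (0)(-3) = -4
AB[2,2] = (2)(0) + (0)(2) = 0
AB[2,3] = (2)(1) + (0)(3) = 2

AB = 
  [ -2,   4,   4]
  [ -4,   0,   2]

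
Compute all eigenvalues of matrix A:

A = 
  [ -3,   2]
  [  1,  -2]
λ = -1, -4

tr(A) = -5, det(A) = 4
Characteristic polynomial: λ² - tr(A)λ + det(A) = λ² + 5λ + 4
λ² + 5λ + 4 = (λ + 4)(λ + 1)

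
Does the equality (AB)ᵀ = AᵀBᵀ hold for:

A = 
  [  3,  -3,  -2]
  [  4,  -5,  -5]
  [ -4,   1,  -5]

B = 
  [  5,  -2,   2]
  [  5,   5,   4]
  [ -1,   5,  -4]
No

(AB)ᵀ = 
  [  2,   0, -10]
  [-31, -58, -12]
  [  2,   8,  16]

AᵀBᵀ = 
  [ -1,  19,  33]
  [ -3, -36, -26]
  [-10, -55,  -3]

The two matrices differ, so (AB)ᵀ ≠ AᵀBᵀ in general. The correct identity is (AB)ᵀ = BᵀAᵀ.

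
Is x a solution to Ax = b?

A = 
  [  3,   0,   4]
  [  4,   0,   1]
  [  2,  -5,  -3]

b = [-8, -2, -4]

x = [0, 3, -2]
No

Ax = [-8, -2, -9] ≠ b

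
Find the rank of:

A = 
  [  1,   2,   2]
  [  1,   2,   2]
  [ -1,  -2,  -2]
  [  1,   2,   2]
rank(A) = 1

Row reduce:
R2 → R2 - (1)·R1
R3 → R3 + (1)·R1
R4 → R4 - (1)·R1
REF = 
  [  1,   2,   2]
  [  0,   0,   0]
  [  0,   0,   0]
  [  0,   0,   0]
Pivot columns: 1 → 1 pivot.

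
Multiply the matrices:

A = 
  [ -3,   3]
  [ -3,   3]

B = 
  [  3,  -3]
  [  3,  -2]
A is 2×2 and B is 2×2, so AB is 2×2. Each entry is (row of A)·(column of B):
AB[1,1] = (-3)(3) + (3)(3) = 0
AB[1,2] = (-3)(-3) + (3)(-2) = 3
AB[2,1] = (-3)(3) + (3)(3) = 0
AB[2,2] = (-3)(-3) + (3)(-2) = 3

AB = 
  [  0,   3]
  [  0,   3]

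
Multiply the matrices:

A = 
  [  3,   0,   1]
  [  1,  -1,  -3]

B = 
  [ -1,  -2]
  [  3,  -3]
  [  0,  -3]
AB = 
  [ -3,  -9]
  [ -4,  10]

A is 2×3 and B is 3×2, so AB is 2×2. Each entry is (row of A)·(column of B):
AB[1,1] = (3)(-1) + (0)(3) + (1)(0) = -3
AB[1,2] = (3)(-2) + (0)(-3) + (1)(-3) = -9
AB[2,1] = (1)(-1) + (-1)(3) + (-3)(0) = -4
AB[2,2] = (1)(-2) + (-1)(-3) + (-3)(-3) = 10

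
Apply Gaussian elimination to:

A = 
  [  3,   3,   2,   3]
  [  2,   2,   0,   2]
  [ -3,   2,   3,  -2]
Row operations:
R2 → R2 - (2/3)·R1
R3 → R3 + (1)·R1
Swap R2 ↔ R3

Resulting echelon form:
REF = 
  [   3,    3,    2,    3]
  [   0,    5,    5,    1]
  [   0,    0, -4/3,    0]

Rank = 3 (number of non-zero pivot rows).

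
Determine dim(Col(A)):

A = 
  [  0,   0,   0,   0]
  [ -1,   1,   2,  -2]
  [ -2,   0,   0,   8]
Row reduce:
Swap R1 ↔ R2
R3 → R3 - (2)·R1
Swap R2 ↔ R3
REF = 
  [ -1,   1,   2,  -2]
  [  0,  -2,  -4,  12]
  [  0,   0,   0,   0]
Pivot columns: 1, 2 → 2 pivots.
dim(Col(A)) = number of pivot columns = 2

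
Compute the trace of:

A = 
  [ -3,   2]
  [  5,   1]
-2

tr(A) = -3 + 1 = -2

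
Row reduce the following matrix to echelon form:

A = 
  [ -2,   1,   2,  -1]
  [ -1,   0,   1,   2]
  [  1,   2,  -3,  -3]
Row operations:
R2 → R2 - (1/2)·R1
R3 → R3 + (1/2)·R1
R3 → R3 + (5)·R2

Resulting echelon form:
REF = 
  [  -2,    1,    2,   -1]
  [   0, -1/2,    0,  5/2]
  [   0,    0,   -2,    9]

Rank = 3 (number of non-zero pivot rows).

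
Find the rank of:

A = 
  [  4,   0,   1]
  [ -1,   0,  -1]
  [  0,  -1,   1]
rank(A) = 3

Row reduce:
R2 → R2 + (1/4)·R1
Swap R2 ↔ R3
REF = 
  [   4,    0,    1]
  [   0,   -1,    1]
  [   0,    0, -3/4]
Pivot columns: 1, 2, 3 → 3 pivots.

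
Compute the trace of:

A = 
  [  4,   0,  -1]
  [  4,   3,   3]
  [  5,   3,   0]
7

tr(A) = 4 + 3 + 0 = 7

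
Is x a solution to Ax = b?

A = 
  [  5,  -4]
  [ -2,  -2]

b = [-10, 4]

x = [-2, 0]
Yes

Ax = [-10, 4] = b ✓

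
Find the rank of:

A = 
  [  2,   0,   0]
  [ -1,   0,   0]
rank(A) = 1

Row reduce:
R2 → R2 + (1/2)·R1
REF = 
  [  2,   0,   0]
  [  0,   0,   0]
Pivot columns: 1 → 1 pivot.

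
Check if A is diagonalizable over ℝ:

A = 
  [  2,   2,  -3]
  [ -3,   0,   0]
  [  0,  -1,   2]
No

Characteristic polynomial: det(λI - A) = λ³ - 4λ² + 10λ - 3
By the rational root theorem any rational root is an integer dividing 3; none of those is a root, so p(λ) has no rational roots and hence (being an irreducible cubic) no repeated roots.
Discriminant of the cubic: Δ = -1251
Δ < 0 ⇒ one real eigenvalue and a complex-conjugate pair: λ ≈ 1.828 + 2.324i, 1.828 - 2.324i, 0.343
Has complex eigenvalues (not diagonalizable over ℝ).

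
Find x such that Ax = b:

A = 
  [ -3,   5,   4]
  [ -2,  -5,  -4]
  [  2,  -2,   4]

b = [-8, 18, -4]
Row reduce the augmented matrix [A|b]:
R2 → R2 - (2/3)·R1
R3 → R3 + (2/3)·R1
R3 → R3 + (4/25)·R2
REF = 
  [   -3,     5,     4,    -8]
  [    0, -25/3, -20/3,  70/3]
  [    0,     0,  28/5, -28/5]

Back-substitution:
x₃ = (-28/5) / (28/5) = -1
x₂ = (70/3 - (-20/3)(-1)) / (-25/3) = -2
x₁ = (-8 - (5)(-2) - (4)(-1)) / (-3) = -2

x = [-2, -2, -1]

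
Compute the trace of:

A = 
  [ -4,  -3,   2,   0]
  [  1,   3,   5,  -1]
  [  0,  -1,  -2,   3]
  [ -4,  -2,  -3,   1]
-2

tr(A) = -4 + 3 + -2 + 1 = -2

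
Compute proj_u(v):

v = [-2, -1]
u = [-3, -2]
v·u = (-2)(-3) + (-1)(-2) = 8
u·u = (-3)² + (-2)² = 13
proj_u(v) = (v·u / u·u) × u = (8/13) × u

proj_u(v) = [-24/13, -16/13]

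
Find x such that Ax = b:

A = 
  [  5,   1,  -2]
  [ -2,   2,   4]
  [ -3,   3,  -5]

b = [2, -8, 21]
x = [-1, 1, -3]

Row reduce the augmented matrix [A|b]:
R2 → R2 + (2/5)·R1
R3 → R3 + (3/5)·R1
R3 → R3 - (3/2)·R2
REF = 
  [    5,     1,    -2,     2]
  [    0,  12/5,  16/5, -36/5]
  [    0,     0,   -11,    33]

Back-substitution:
x₃ = 33 / (-11) = -3
x₂ = (-36/5 - (16/5)(-3)) / (12/5) = 1
x₁ = (2 - (1)(1) - (-2)(-3)) / 5 = -1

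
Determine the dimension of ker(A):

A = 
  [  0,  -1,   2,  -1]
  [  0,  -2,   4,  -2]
nullity(A) = 3

Row reduce:
R2 → R2 - (2)·R1
REF = 
  [  0,  -1,   2,  -1]
  [  0,   0,   0,   0]
Pivot columns: 2 → 1 pivot.
rank(A) = 1, so nullity(A) = 4 - 1 = 3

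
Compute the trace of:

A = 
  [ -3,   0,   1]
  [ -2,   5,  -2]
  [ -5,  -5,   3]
5

tr(A) = -3 + 5 + 3 = 5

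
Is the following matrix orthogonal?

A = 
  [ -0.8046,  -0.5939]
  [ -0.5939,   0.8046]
Yes

AᵀA = 
  [  1.0001,   0]
  [  0,   1.0001]
≈ I (equal to I up to the 4-dp rounding of the entries)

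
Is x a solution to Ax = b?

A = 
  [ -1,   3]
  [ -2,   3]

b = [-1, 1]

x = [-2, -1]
Yes

Ax = [-1, 1] = b ✓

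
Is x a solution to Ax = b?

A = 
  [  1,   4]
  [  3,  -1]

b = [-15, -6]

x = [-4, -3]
No

Ax = [-16, -9] ≠ b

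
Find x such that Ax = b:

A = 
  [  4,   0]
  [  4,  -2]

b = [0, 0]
Row reduce the augmented matrix [A|b]:
R2 → R2 - (1)·R1
REF = 
  [  4,   0,   0]
  [  0,  -2,   0]

Back-substitution:
x₂ = 0 / (-2) = 0
x₁ = (0 - (0)(0)) / 4 = 0

x = [0, 0]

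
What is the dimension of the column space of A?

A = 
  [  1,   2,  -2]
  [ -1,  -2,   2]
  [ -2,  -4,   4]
dim(Col(A)) = 1

Row reduce:
R2 → R2 + (1)·R1
R3 → R3 + (2)·R1
REF = 
  [  1,   2,  -2]
  [  0,   0,   0]
  [  0,   0,   0]
Pivot columns: 1 → 1 pivot.
dim(Col(A)) = number of pivot columns = 1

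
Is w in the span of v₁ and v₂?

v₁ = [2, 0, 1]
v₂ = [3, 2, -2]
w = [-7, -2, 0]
Yes

Form the augmented matrix and row-reduce:
[v₁|v₂|w] = 
  [  2,   3,  -7]
  [  0,   2,  -2]
  [  1,  -2,   0]
R3 → R3 - (1/2)·R1
R3 → R3 + (7/4)·R2
REF = 
  [  2,   3,  -7]
  [  0,   2,  -2]
  [  0,   0,   0]

No row of the form [0 0 | nonzero], so the system is consistent. Back-substitution gives c₁ = -2, c₂ = -1: w = (-2)·v₁ + (-1)·v₂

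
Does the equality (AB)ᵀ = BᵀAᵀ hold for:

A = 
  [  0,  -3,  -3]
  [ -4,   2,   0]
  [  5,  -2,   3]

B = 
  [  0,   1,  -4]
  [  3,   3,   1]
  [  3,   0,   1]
Yes

(AB)ᵀ = 
  [-18,   6,   3]
  [ -9,   2,  -1]
  [ -6,  18, -19]

BᵀAᵀ = 
  [-18,   6,   3]
  [ -9,   2,  -1]
  [ -6,  18, -19]

Both sides are equal — this is the standard identity (AB)ᵀ = BᵀAᵀ, which holds for all A, B.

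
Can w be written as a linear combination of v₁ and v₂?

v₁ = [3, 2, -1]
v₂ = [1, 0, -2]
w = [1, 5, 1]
No

Form the augmented matrix and row-reduce:
[v₁|v₂|w] = 
  [  3,   1,   1]
  [  2,   0,   5]
  [ -1,  -2,   1]
R2 → R2 - (2/3)·R1
R3 → R3 + (1/3)·R1
R3 → R3 - (5/2)·R2
REF = 
  [    3,     1,     1]
  [    0,  -2/3,  13/3]
  [    0,     0, -19/2]

Row 3 reads [0 0 | -19/2], i.e. 0 = -19/2, so the system is inconsistent and w ∉ span{v₁, v₂}.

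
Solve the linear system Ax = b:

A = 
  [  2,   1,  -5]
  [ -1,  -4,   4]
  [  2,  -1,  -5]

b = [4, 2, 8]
x = [-2, -2, -2]

Row reduce the augmented matrix [A|b]:
R2 → R2 + (1/2)·R1
R3 → R3 - (1)·R1
R3 → R3 - (4/7)·R2
REF = 
  [   2,    1,   -5,    4]
  [   0, -7/2,  3/2,    4]
  [   0,    0, -6/7, 12/7]

Back-substitution:
x₃ = (12/7) / (-6/7) = -2
x₂ = (4 - (3/2)(-2)) / (-7/2) = -2
x₁ = (4 - (1)(-2) - (-5)(-2)) / 2 = -2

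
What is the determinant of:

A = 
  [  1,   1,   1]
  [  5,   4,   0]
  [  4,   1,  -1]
Cofactor expansion along row 1:
det(A) = (1)·((4)(-1) - (0)(1)) - (1)·((5)(-1) - (0)(4)) + (1)·((5)(1) - (4)(4))
  = (1)(-4) - (1)(-5) + (1)(-11)
  = -10

det(A) = -10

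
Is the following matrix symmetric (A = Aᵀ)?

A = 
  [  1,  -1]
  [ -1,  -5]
Yes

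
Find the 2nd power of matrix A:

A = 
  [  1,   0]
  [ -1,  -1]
A² = A·A:
A²[1,1] = (1)(1) + (0)(-1) = 1
A²[1,2] = (1)(0) + (0)(-1) = 0
A²[2,1] = (-1)(1) + (-1)(-1) = 0
A²[2,2] = (-1)(0) + (-1)(-1) = 1
A² = 
  [  1,   0]
  [  0,   1]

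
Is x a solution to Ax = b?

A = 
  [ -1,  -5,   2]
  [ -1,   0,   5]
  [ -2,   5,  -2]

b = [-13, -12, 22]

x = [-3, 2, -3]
Yes

Ax = [-13, -12, 22] = b ✓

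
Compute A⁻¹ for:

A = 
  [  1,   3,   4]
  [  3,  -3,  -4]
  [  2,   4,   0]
det(A) = (1)·((-3)(0) - (-4)(4)) - (3)·((3)(0) - (-4)(2)) + (4)·((3)(4) - (-3)(2))
  = (1)(16) - (3)(8) + (4)(18)
  = 64
det(A) = 64 ≠ 0, so A is invertible.

Cofactors Cᵢⱼ = (-1)ⁱ⁺ʲ·Mᵢⱼ:
C = 
  [ 16,  -8,  18]
  [ 16,  -8,   2]
  [  0,  16, -12]

adj(A) = Cᵀ:
adj(A) = 
  [ 16,  16,   0]
  [ -8,  -8,  16]
  [ 18,   2, -12]

A⁻¹ = (1/64) · adj(A):
A⁻¹ = 
  [  1/4,   1/4,     0]
  [ -1/8,  -1/8,   1/4]
  [ 9/32,  1/32, -3/16]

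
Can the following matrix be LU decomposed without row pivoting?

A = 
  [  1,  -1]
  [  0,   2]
Yes.
A[1,1] = 1 ≠ 0, so Gaussian elimination proceeds without a row swap: multiplier ℓ₂₁ = (0)/(1) = 0, and U[2,2] = 2 - (0)(-1) = 2.
L = 
  [  1,   0]
  [  0,   1]
U = 
  [  1,  -1]
  [  0,   2]
Check row 2 of LU: [(0)(1), (0)(-1) + 2] = [0, 2] = row 2 of A ✓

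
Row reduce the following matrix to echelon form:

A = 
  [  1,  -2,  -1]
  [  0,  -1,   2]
Row operations:
No row operations needed (already in echelon form).

Resulting echelon form:
REF = 
  [  1,  -2,  -1]
  [  0,  -1,   2]

Rank = 2 (number of non-zero pivot rows).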